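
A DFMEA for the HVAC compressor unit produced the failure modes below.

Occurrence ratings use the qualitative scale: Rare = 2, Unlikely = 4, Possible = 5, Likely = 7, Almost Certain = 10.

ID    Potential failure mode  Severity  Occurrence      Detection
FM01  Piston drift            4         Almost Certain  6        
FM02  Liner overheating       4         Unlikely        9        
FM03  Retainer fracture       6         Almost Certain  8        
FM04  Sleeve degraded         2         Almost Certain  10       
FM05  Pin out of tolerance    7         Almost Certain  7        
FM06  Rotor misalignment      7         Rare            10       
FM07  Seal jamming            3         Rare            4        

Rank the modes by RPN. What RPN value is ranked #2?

480

RPN = Severity × Occurrence × Detection:
  FM01: 4 × 10 × 6 = 240
  FM02: 4 × 4 × 9 = 144
  FM03: 6 × 10 × 8 = 480
  FM04: 2 × 10 × 10 = 200
  FM05: 7 × 10 × 7 = 490
  FM06: 7 × 2 × 10 = 140
  FM07: 3 × 2 × 4 = 24
Sorted descending: 490, 480, 240, 200, 144, 140, 24.
The second-highest RPN is 480 (FM03).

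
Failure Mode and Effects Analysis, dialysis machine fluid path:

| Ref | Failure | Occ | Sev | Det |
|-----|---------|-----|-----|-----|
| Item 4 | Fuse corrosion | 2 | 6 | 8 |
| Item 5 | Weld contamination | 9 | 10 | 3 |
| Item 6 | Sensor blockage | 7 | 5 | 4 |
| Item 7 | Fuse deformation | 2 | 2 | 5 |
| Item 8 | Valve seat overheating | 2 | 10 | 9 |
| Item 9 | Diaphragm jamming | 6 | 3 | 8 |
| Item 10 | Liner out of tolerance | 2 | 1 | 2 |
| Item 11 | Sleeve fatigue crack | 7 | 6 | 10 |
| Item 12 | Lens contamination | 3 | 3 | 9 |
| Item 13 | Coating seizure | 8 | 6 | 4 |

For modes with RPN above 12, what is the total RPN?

RPN = Severity × Occurrence × Detection:
  Item 4: 6 × 2 × 8 = 96
  Item 5: 10 × 9 × 3 = 270
  Item 6: 5 × 7 × 4 = 140
  Item 7: 2 × 2 × 5 = 20
  Item 8: 10 × 2 × 9 = 180
  Item 9: 3 × 6 × 8 = 144
  Item 10: 1 × 2 × 2 = 4
  Item 11: 6 × 7 × 10 = 420
  Item 12: 3 × 3 × 9 = 81
  Item 13: 6 × 8 × 4 = 192
RPN > 12: Item 4 (96), Item 5 (270), Item 6 (140), Item 7 (20), Item 8 (180), Item 9 (144), Item 11 (420), Item 12 (81), Item 13 (192).
Sum: 96 + 270 + 140 + 20 + 180 + 144 + 420 + 81 + 192 = 1543.

1543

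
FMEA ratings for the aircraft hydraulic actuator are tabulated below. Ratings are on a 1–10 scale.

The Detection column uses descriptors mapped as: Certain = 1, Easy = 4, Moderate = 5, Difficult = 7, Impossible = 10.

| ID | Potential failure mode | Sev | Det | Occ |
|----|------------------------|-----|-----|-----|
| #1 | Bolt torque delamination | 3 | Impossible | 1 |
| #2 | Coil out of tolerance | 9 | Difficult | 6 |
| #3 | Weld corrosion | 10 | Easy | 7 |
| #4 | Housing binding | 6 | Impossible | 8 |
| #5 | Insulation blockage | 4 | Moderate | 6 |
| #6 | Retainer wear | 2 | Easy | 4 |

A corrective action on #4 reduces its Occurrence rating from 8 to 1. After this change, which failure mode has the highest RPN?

#2

RPN = Severity × Occurrence × Detection:
  #1: 3 × 1 × 10 = 30
  #2: 9 × 6 × 7 = 378
  #3: 10 × 7 × 4 = 280
  #4: 6 × 8 × 10 = 480
  #5: 4 × 6 × 5 = 120
  #6: 2 × 4 × 4 = 32
After action: #4 → 6 × 1 × 10 = 60.
Revised RPNs: #2=378, #3=280, #5=120, #4=60, #6=32, #1=30.
Highest is now #2 (378).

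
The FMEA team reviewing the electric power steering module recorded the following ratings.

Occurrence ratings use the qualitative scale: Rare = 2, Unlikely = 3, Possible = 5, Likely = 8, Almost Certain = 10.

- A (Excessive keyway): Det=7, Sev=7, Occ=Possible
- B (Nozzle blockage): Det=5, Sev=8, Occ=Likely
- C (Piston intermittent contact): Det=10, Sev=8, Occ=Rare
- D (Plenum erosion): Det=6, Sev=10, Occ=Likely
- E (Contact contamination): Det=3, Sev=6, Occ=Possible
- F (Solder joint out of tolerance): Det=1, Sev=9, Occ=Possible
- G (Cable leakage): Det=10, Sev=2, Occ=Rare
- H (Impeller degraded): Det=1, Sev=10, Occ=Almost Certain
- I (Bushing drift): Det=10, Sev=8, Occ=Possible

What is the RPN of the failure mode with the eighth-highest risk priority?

45

RPN = Severity × Occurrence × Detection:
  A: 7 × 5 × 7 = 245
  B: 8 × 8 × 5 = 320
  C: 8 × 2 × 10 = 160
  D: 10 × 8 × 6 = 480
  E: 6 × 5 × 3 = 90
  F: 9 × 5 × 1 = 45
  G: 2 × 2 × 10 = 40
  H: 10 × 10 × 1 = 100
  I: 8 × 5 × 10 = 400
Sorted descending: 480, 400, 320, 245, 160, 100, 90, 45, 40.
The eighth-highest RPN is 45 (F).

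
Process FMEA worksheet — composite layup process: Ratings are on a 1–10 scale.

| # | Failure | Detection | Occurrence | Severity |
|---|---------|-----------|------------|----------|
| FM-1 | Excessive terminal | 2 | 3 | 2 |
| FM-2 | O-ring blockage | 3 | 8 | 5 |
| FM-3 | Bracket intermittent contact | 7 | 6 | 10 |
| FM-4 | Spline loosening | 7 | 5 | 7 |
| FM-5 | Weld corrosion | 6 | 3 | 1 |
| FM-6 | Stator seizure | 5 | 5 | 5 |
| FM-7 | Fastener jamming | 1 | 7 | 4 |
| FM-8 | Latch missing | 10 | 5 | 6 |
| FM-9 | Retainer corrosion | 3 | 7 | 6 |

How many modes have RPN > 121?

5

RPN = Severity × Occurrence × Detection:
  FM-1: 2 × 3 × 2 = 12
  FM-2: 5 × 8 × 3 = 120
  FM-3: 10 × 6 × 7 = 420
  FM-4: 7 × 5 × 7 = 245
  FM-5: 1 × 3 × 6 = 18
  FM-6: 5 × 5 × 5 = 125
  FM-7: 4 × 7 × 1 = 28
  FM-8: 6 × 5 × 10 = 300
  FM-9: 6 × 7 × 3 = 126
Modes with RPN > 121: FM-3 (420), FM-4 (245), FM-6 (125), FM-8 (300), FM-9 (126) → 5.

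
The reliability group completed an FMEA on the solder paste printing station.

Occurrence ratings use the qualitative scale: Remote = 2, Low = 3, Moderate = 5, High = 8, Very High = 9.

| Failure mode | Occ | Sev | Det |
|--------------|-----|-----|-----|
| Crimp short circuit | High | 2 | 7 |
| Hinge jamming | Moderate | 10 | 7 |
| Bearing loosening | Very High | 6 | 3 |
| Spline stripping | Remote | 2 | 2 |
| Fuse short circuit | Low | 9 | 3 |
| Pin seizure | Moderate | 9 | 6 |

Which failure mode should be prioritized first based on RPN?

Hinge jamming

RPN = Severity × Occurrence × Detection:
  Crimp short circuit: 2 × 8 × 7 = 112
  Hinge jamming: 10 × 5 × 7 = 350
  Bearing loosening: 6 × 9 × 3 = 162
  Spline stripping: 2 × 2 × 2 = 8
  Fuse short circuit: 9 × 3 × 3 = 81
  Pin seizure: 9 × 5 × 6 = 270
Highest RPN is 350 → Hinge jamming.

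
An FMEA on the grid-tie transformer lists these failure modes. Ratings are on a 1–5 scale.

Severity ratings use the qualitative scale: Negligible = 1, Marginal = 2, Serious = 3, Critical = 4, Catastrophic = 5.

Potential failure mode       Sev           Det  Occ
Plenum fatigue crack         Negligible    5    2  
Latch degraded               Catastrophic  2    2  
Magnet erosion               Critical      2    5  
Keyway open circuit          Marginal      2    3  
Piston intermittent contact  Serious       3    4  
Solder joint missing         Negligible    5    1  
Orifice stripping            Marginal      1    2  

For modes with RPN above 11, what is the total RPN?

RPN = Severity × Occurrence × Detection:
  Plenum fatigue crack: 1 × 2 × 5 = 10
  Latch degraded: 5 × 2 × 2 = 20
  Magnet erosion: 4 × 5 × 2 = 40
  Keyway open circuit: 2 × 3 × 2 = 12
  Piston intermittent contact: 3 × 4 × 3 = 36
  Solder joint missing: 1 × 1 × 5 = 5
  Orifice stripping: 2 × 2 × 1 = 4
RPN > 11: Latch degraded (20), Magnet erosion (40), Keyway open circuit (12), Piston intermittent contact (36).
Sum: 20 + 40 + 12 + 36 = 108.

108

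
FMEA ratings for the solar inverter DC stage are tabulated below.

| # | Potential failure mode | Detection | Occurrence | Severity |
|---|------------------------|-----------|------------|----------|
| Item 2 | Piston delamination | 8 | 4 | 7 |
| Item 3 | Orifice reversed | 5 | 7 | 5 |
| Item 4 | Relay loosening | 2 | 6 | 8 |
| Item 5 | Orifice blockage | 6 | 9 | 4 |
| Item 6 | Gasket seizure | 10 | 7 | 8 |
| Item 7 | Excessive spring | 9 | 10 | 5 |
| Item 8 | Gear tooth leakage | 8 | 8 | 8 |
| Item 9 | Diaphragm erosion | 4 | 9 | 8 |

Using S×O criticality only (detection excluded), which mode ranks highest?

Item 9

Criticality = Severity × Occurrence:
  Item 2: 7 × 4 = 28
  Item 3: 5 × 7 = 35
  Item 4: 8 × 6 = 48
  Item 5: 4 × 9 = 36
  Item 6: 8 × 7 = 56
  Item 7: 5 × 10 = 50
  Item 8: 8 × 8 = 64
  Item 9: 8 × 9 = 72
Highest criticality is 72 → Item 9.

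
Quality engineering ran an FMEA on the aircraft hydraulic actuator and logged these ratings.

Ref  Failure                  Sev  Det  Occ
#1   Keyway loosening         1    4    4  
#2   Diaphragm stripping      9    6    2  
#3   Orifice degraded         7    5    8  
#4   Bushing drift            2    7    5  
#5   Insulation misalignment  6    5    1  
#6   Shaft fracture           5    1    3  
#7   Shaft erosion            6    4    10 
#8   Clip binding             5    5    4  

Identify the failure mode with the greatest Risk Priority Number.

RPN = Severity × Occurrence × Detection:
  #1: 1 × 4 × 4 = 16
  #2: 9 × 2 × 6 = 108
  #3: 7 × 8 × 5 = 280
  #4: 2 × 5 × 7 = 70
  #5: 6 × 1 × 5 = 30
  #6: 5 × 3 × 1 = 15
  #7: 6 × 10 × 4 = 240
  #8: 5 × 4 × 5 = 100
Highest RPN is 280 → #3.

#3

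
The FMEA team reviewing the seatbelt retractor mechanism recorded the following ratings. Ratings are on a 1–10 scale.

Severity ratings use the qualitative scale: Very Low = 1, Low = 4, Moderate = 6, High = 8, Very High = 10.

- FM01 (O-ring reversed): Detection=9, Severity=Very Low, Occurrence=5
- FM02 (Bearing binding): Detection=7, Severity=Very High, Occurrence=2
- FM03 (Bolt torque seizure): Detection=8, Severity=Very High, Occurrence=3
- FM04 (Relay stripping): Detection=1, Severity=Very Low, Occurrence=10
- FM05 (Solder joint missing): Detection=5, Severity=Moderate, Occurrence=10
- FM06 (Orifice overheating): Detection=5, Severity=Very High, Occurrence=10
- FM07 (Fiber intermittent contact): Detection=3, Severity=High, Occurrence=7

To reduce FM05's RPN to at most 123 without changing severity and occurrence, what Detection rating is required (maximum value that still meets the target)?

2

FM05: S=6, O=10, D=5 → current RPN = 300.
Fixed product = 60. Need 60 × D ≤ 123, so D ≤ 123/60 = 2.05.
Maximum integer Detection rating = 2 (gives RPN 120; D=3 would give 180 > 123).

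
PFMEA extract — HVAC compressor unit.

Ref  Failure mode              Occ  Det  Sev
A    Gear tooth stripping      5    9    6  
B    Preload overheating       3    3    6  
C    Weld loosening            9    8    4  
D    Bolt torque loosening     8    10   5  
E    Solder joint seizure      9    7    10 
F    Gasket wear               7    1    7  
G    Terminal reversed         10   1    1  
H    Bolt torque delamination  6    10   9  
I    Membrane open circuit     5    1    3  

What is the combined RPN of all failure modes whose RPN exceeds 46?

RPN = Severity × Occurrence × Detection:
  A: 6 × 5 × 9 = 270
  B: 6 × 3 × 3 = 54
  C: 4 × 9 × 8 = 288
  D: 5 × 8 × 10 = 400
  E: 10 × 9 × 7 = 630
  F: 7 × 7 × 1 = 49
  G: 1 × 10 × 1 = 10
  H: 9 × 6 × 10 = 540
  I: 3 × 5 × 1 = 15
RPN > 46: A (270), B (54), C (288), D (400), E (630), F (49), H (540).
Sum: 270 + 54 + 288 + 400 + 630 + 49 + 540 = 2231.

2231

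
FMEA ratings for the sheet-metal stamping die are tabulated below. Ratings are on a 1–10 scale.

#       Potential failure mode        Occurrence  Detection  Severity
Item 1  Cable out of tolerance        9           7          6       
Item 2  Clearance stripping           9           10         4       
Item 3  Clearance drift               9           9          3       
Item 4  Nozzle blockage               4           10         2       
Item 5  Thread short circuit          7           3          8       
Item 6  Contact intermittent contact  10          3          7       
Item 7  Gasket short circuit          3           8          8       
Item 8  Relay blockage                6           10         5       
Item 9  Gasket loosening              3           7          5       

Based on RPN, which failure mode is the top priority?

RPN = Severity × Occurrence × Detection:
  Item 1: 6 × 9 × 7 = 378
  Item 2: 4 × 9 × 10 = 360
  Item 3: 3 × 9 × 9 = 243
  Item 4: 2 × 4 × 10 = 80
  Item 5: 8 × 7 × 3 = 168
  Item 6: 7 × 10 × 3 = 210
  Item 7: 8 × 3 × 8 = 192
  Item 8: 5 × 6 × 10 = 300
  Item 9: 5 × 3 × 7 = 105
Highest RPN is 378 → Item 1.

Item 1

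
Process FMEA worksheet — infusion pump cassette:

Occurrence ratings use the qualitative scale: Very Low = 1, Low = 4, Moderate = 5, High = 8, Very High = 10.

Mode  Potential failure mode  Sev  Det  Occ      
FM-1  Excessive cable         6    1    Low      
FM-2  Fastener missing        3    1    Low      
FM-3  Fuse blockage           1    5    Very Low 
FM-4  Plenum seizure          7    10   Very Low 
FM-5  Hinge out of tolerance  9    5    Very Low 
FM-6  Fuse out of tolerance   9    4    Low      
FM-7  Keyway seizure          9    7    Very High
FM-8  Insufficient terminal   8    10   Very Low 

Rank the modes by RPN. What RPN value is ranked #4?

RPN = Severity × Occurrence × Detection:
  FM-1: 6 × 4 × 1 = 24
  FM-2: 3 × 4 × 1 = 12
  FM-3: 1 × 1 × 5 = 5
  FM-4: 7 × 1 × 10 = 70
  FM-5: 9 × 1 × 5 = 45
  FM-6: 9 × 4 × 4 = 144
  FM-7: 9 × 10 × 7 = 630
  FM-8: 8 × 1 × 10 = 80
Sorted descending: 630, 144, 80, 70, 45, 24, 12, 5.
The fourth-highest RPN is 70 (FM-4).

70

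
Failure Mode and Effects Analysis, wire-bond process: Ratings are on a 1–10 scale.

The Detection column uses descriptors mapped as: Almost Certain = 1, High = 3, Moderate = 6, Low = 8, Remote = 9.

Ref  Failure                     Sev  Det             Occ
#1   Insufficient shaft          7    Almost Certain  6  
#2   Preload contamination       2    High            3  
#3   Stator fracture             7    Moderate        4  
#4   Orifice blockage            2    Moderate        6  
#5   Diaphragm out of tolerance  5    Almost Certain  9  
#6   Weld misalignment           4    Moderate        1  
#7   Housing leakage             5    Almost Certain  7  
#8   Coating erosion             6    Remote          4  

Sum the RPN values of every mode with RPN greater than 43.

RPN = Severity × Occurrence × Detection:
  #1: 7 × 6 × 1 = 42
  #2: 2 × 3 × 3 = 18
  #3: 7 × 4 × 6 = 168
  #4: 2 × 6 × 6 = 72
  #5: 5 × 9 × 1 = 45
  #6: 4 × 1 × 6 = 24
  #7: 5 × 7 × 1 = 35
  #8: 6 × 4 × 9 = 216
RPN > 43: #3 (168), #4 (72), #5 (45), #8 (216).
Sum: 168 + 72 + 45 + 216 = 501.

501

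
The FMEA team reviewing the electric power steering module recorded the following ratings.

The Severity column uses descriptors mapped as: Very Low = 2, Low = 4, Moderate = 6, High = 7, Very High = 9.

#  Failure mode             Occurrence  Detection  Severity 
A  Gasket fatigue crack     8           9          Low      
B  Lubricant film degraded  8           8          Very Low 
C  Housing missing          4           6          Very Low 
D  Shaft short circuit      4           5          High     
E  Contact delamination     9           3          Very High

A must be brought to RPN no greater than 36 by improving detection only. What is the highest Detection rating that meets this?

1

A: S=4, O=8, D=9 → current RPN = 288.
Fixed product = 32. Need 32 × D ≤ 36, so D ≤ 36/32 = 1.12.
Maximum integer Detection rating = 1 (gives RPN 32; D=2 would give 64 > 36).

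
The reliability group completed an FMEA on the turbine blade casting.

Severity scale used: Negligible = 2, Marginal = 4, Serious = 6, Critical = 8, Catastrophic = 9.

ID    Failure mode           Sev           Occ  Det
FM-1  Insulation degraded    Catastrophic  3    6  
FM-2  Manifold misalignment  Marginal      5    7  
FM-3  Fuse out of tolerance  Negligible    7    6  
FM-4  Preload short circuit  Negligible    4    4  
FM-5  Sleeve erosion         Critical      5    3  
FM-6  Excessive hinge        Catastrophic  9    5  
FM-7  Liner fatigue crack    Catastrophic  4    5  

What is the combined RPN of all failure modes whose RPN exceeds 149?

RPN = Severity × Occurrence × Detection:
  FM-1: 9 × 3 × 6 = 162
  FM-2: 4 × 5 × 7 = 140
  FM-3: 2 × 7 × 6 = 84
  FM-4: 2 × 4 × 4 = 32
  FM-5: 8 × 5 × 3 = 120
  FM-6: 9 × 9 × 5 = 405
  FM-7: 9 × 4 × 5 = 180
RPN > 149: FM-1 (162), FM-6 (405), FM-7 (180).
Sum: 162 + 405 + 180 = 747.

747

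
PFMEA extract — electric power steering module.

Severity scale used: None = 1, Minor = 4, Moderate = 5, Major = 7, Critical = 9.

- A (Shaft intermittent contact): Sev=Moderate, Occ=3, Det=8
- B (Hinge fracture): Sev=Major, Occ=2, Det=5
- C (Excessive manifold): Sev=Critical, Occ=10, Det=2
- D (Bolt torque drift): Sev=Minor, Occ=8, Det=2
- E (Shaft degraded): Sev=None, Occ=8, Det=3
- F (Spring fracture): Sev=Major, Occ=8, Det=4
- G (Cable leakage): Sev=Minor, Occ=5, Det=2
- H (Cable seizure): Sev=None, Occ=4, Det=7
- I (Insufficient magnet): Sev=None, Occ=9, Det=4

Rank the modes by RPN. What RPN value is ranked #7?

RPN = Severity × Occurrence × Detection:
  A: 5 × 3 × 8 = 120
  B: 7 × 2 × 5 = 70
  C: 9 × 10 × 2 = 180
  D: 4 × 8 × 2 = 64
  E: 1 × 8 × 3 = 24
  F: 7 × 8 × 4 = 224
  G: 4 × 5 × 2 = 40
  H: 1 × 4 × 7 = 28
  I: 1 × 9 × 4 = 36
Sorted descending: 224, 180, 120, 70, 64, 40, 36, 28, 24.
The seventh-highest RPN is 36 (I).

36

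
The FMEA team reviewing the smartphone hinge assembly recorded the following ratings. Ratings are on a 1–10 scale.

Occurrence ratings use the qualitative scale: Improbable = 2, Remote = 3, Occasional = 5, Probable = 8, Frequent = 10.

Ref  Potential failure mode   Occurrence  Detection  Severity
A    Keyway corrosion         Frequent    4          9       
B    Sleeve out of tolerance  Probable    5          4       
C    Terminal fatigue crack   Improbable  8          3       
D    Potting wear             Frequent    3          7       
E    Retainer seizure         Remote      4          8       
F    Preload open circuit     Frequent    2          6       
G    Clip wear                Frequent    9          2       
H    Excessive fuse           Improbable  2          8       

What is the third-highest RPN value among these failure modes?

RPN = Severity × Occurrence × Detection:
  A: 9 × 10 × 4 = 360
  B: 4 × 8 × 5 = 160
  C: 3 × 2 × 8 = 48
  D: 7 × 10 × 3 = 210
  E: 8 × 3 × 4 = 96
  F: 6 × 10 × 2 = 120
  G: 2 × 10 × 9 = 180
  H: 8 × 2 × 2 = 32
Sorted descending: 360, 210, 180, 160, 120, 96, 48, 32.
The third-highest RPN is 180 (G).

180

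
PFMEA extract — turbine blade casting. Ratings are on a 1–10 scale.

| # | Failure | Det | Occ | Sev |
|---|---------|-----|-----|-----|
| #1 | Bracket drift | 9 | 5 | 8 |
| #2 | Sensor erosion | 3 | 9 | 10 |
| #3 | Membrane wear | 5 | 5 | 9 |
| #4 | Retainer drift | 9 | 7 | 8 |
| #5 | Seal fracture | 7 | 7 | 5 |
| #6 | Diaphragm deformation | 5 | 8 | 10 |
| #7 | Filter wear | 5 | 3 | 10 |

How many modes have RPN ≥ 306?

RPN = Severity × Occurrence × Detection:
  #1: 8 × 5 × 9 = 360
  #2: 10 × 9 × 3 = 270
  #3: 9 × 5 × 5 = 225
  #4: 8 × 7 × 9 = 504
  #5: 5 × 7 × 7 = 245
  #6: 10 × 8 × 5 = 400
  #7: 10 × 3 × 5 = 150
Modes with RPN ≥ 306: #1 (360), #4 (504), #6 (400) → 3.

3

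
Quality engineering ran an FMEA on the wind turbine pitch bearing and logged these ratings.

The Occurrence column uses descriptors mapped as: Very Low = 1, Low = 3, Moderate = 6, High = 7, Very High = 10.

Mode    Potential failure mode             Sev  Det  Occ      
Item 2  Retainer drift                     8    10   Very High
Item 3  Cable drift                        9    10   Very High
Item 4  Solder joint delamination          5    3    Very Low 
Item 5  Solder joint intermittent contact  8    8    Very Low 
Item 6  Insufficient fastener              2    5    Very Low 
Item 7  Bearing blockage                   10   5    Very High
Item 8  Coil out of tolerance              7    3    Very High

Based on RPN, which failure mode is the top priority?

RPN = Severity × Occurrence × Detection:
  Item 2: 8 × 10 × 10 = 800
  Item 3: 9 × 10 × 10 = 900
  Item 4: 5 × 1 × 3 = 15
  Item 5: 8 × 1 × 8 = 64
  Item 6: 2 × 1 × 5 = 10
  Item 7: 10 × 10 × 5 = 500
  Item 8: 7 × 10 × 3 = 210
Highest RPN is 900 → Item 3.

Item 3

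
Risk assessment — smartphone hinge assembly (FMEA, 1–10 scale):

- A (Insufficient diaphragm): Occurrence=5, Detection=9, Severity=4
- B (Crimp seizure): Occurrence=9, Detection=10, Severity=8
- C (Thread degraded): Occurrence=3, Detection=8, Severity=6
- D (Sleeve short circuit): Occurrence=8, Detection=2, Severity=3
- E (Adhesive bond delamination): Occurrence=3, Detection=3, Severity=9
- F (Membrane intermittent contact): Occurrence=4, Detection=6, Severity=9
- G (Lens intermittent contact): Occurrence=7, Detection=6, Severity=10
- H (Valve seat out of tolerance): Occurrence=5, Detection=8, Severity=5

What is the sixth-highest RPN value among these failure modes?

144

RPN = Severity × Occurrence × Detection:
  A: 4 × 5 × 9 = 180
  B: 8 × 9 × 10 = 720
  C: 6 × 3 × 8 = 144
  D: 3 × 8 × 2 = 48
  E: 9 × 3 × 3 = 81
  F: 9 × 4 × 6 = 216
  G: 10 × 7 × 6 = 420
  H: 5 × 5 × 8 = 200
Sorted descending: 720, 420, 216, 200, 180, 144, 81, 48.
The sixth-highest RPN is 144 (C).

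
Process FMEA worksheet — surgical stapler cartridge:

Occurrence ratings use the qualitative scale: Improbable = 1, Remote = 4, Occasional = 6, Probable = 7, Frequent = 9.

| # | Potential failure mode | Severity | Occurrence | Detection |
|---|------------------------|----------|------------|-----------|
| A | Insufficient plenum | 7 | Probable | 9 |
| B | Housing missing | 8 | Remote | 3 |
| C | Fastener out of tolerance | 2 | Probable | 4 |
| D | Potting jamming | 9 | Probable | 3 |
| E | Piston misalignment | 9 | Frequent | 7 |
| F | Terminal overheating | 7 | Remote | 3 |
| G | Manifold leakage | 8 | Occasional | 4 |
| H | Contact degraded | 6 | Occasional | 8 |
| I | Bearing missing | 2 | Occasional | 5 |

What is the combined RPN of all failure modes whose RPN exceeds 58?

1917

RPN = Severity × Occurrence × Detection:
  A: 7 × 7 × 9 = 441
  B: 8 × 4 × 3 = 96
  C: 2 × 7 × 4 = 56
  D: 9 × 7 × 3 = 189
  E: 9 × 9 × 7 = 567
  F: 7 × 4 × 3 = 84
  G: 8 × 6 × 4 = 192
  H: 6 × 6 × 8 = 288
  I: 2 × 6 × 5 = 60
RPN > 58: A (441), B (96), D (189), E (567), F (84), G (192), H (288), I (60).
Sum: 441 + 96 + 189 + 567 + 84 + 192 + 288 + 60 = 1917.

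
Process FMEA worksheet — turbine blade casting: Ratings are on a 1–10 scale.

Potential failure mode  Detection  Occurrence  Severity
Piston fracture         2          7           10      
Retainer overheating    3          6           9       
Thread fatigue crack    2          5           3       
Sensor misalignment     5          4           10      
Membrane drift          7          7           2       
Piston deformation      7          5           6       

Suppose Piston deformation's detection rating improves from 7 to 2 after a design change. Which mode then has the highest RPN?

RPN = Severity × Occurrence × Detection:
  Piston fracture: 10 × 7 × 2 = 140
  Retainer overheating: 9 × 6 × 3 = 162
  Thread fatigue crack: 3 × 5 × 2 = 30
  Sensor misalignment: 10 × 4 × 5 = 200
  Membrane drift: 2 × 7 × 7 = 98
  Piston deformation: 6 × 5 × 7 = 210
After action: Piston deformation → 6 × 5 × 2 = 60.
Revised RPNs: Sensor misalignment=200, Retainer overheating=162, Piston fracture=140, Membrane drift=98, Piston deformation=60, Thread fatigue crack=30.
Highest is now Sensor misalignment (200).

Sensor misalignment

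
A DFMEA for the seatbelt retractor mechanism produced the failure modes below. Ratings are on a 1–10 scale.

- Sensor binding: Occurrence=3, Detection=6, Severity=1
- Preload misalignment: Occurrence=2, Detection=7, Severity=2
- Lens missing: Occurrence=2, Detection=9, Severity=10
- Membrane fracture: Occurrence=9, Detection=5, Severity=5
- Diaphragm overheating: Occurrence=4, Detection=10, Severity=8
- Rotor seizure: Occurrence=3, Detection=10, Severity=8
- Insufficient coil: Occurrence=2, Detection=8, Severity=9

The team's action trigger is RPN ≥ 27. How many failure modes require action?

6

RPN = Severity × Occurrence × Detection:
  Sensor binding: 1 × 3 × 6 = 18
  Preload misalignment: 2 × 2 × 7 = 28
  Lens missing: 10 × 2 × 9 = 180
  Membrane fracture: 5 × 9 × 5 = 225
  Diaphragm overheating: 8 × 4 × 10 = 320
  Rotor seizure: 8 × 3 × 10 = 240
  Insufficient coil: 9 × 2 × 8 = 144
Modes with RPN ≥ 27: Preload misalignment (28), Lens missing (180), Membrane fracture (225), Diaphragm overheating (320), Rotor seizure (240), Insufficient coil (144) → 6.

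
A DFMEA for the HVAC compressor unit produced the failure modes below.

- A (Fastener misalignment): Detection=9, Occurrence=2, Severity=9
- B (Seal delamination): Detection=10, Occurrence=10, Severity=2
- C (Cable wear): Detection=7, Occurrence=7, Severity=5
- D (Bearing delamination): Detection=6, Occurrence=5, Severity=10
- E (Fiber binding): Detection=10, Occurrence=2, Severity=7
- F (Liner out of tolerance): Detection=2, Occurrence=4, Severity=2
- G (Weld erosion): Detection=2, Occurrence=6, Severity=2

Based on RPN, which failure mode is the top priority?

D

RPN = Severity × Occurrence × Detection:
  A: 9 × 2 × 9 = 162
  B: 2 × 10 × 10 = 200
  C: 5 × 7 × 7 = 245
  D: 10 × 5 × 6 = 300
  E: 7 × 2 × 10 = 140
  F: 2 × 4 × 2 = 16
  G: 2 × 6 × 2 = 24
Highest RPN is 300 → D.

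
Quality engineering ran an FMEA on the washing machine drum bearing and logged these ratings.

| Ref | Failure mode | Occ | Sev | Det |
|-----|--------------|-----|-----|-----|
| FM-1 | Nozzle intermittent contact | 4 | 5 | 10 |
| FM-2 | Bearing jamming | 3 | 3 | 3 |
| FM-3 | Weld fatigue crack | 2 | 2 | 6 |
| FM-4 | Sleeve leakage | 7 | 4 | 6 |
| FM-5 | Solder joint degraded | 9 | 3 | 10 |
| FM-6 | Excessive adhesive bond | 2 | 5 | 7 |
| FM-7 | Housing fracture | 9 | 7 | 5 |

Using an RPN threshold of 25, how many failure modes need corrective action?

RPN = Severity × Occurrence × Detection:
  FM-1: 5 × 4 × 10 = 200
  FM-2: 3 × 3 × 3 = 27
  FM-3: 2 × 2 × 6 = 24
  FM-4: 4 × 7 × 6 = 168
  FM-5: 3 × 9 × 10 = 270
  FM-6: 5 × 2 × 7 = 70
  FM-7: 7 × 9 × 5 = 315
Modes with RPN ≥ 25: FM-1 (200), FM-2 (27), FM-4 (168), FM-5 (270), FM-6 (70), FM-7 (315) → 6.

6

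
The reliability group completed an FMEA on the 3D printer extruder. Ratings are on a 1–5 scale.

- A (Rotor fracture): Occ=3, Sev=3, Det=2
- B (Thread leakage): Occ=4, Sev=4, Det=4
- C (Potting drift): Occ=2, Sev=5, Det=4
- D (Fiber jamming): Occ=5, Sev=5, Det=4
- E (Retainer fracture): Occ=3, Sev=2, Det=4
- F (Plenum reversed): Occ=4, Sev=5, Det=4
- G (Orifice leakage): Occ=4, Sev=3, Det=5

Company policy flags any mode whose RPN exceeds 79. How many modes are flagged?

RPN = Severity × Occurrence × Detection:
  A: 3 × 3 × 2 = 18
  B: 4 × 4 × 4 = 64
  C: 5 × 2 × 4 = 40
  D: 5 × 5 × 4 = 100
  E: 2 × 3 × 4 = 24
  F: 5 × 4 × 4 = 80
  G: 3 × 4 × 5 = 60
Modes with RPN > 79: D (100), F (80) → 2.

2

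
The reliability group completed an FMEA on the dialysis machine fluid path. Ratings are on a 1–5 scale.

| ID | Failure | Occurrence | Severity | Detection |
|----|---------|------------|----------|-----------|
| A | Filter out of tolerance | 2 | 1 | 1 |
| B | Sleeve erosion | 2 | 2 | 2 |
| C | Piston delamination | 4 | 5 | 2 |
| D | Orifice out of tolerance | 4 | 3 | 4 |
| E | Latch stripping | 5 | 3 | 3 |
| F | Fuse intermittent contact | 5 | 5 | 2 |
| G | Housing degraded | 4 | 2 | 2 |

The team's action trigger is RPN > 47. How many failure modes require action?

2

RPN = Severity × Occurrence × Detection:
  A: 1 × 2 × 1 = 2
  B: 2 × 2 × 2 = 8
  C: 5 × 4 × 2 = 40
  D: 3 × 4 × 4 = 48
  E: 3 × 5 × 3 = 45
  F: 5 × 5 × 2 = 50
  G: 2 × 4 × 2 = 16
Modes with RPN > 47: D (48), F (50) → 2.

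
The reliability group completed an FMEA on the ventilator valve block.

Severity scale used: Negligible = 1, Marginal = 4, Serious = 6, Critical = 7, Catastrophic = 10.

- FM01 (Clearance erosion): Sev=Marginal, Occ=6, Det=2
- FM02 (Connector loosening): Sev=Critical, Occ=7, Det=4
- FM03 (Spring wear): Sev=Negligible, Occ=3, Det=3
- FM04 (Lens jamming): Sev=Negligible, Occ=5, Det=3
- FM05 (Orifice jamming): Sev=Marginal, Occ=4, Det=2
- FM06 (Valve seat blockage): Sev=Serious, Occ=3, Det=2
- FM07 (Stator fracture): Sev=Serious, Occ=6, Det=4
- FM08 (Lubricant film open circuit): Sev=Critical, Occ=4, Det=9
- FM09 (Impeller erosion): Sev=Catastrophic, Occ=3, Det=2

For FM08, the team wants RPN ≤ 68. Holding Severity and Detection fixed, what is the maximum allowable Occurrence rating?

1

FM08: S=7, O=4, D=9 → current RPN = 252.
Fixed product = 63. Need 63 × O ≤ 68, so O ≤ 68/63 = 1.08.
Maximum integer Occurrence rating = 1 (gives RPN 63; O=2 would give 126 > 68).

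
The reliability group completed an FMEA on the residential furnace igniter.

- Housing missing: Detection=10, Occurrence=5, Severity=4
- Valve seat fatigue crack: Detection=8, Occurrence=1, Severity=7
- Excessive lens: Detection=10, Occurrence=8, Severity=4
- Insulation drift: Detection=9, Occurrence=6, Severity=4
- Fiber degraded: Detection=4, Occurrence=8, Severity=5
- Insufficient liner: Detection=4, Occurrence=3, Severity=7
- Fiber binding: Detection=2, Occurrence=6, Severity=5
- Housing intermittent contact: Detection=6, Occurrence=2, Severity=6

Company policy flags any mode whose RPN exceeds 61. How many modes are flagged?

6

RPN = Severity × Occurrence × Detection:
  Housing missing: 4 × 5 × 10 = 200
  Valve seat fatigue crack: 7 × 1 × 8 = 56
  Excessive lens: 4 × 8 × 10 = 320
  Insulation drift: 4 × 6 × 9 = 216
  Fiber degraded: 5 × 8 × 4 = 160
  Insufficient liner: 7 × 3 × 4 = 84
  Fiber binding: 5 × 6 × 2 = 60
  Housing intermittent contact: 6 × 2 × 6 = 72
Modes with RPN > 61: Housing missing (200), Excessive lens (320), Insulation drift (216), Fiber degraded (160), Insufficient liner (84), Housing intermittent contact (72) → 6.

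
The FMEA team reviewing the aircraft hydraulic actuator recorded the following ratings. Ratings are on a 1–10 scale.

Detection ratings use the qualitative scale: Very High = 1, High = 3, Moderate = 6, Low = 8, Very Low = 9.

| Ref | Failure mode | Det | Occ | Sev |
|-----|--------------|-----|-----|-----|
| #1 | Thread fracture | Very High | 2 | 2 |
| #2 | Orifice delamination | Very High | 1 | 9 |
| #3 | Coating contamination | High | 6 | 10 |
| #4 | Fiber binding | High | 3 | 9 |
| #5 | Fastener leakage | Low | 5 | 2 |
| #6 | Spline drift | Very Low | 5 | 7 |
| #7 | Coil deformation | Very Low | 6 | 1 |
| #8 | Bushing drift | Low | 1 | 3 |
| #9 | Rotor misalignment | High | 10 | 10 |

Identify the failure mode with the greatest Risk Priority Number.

RPN = Severity × Occurrence × Detection:
  #1: 2 × 2 × 1 = 4
  #2: 9 × 1 × 1 = 9
  #3: 10 × 6 × 3 = 180
  #4: 9 × 3 × 3 = 81
  #5: 2 × 5 × 8 = 80
  #6: 7 × 5 × 9 = 315
  #7: 1 × 6 × 9 = 54
  #8: 3 × 1 × 8 = 24
  #9: 10 × 10 × 3 = 300
Highest RPN is 315 → #6.

#6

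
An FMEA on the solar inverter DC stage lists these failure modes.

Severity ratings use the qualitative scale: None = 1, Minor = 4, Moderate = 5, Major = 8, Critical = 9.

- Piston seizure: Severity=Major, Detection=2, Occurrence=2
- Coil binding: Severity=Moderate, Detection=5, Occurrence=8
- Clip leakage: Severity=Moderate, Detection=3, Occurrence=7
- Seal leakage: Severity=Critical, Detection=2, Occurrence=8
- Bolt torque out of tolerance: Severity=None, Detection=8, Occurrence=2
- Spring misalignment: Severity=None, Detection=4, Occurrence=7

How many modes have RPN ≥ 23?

5

RPN = Severity × Occurrence × Detection:
  Piston seizure: 8 × 2 × 2 = 32
  Coil binding: 5 × 8 × 5 = 200
  Clip leakage: 5 × 7 × 3 = 105
  Seal leakage: 9 × 8 × 2 = 144
  Bolt torque out of tolerance: 1 × 2 × 8 = 16
  Spring misalignment: 1 × 7 × 4 = 28
Modes with RPN ≥ 23: Piston seizure (32), Coil binding (200), Clip leakage (105), Seal leakage (144), Spring misalignment (28) → 5.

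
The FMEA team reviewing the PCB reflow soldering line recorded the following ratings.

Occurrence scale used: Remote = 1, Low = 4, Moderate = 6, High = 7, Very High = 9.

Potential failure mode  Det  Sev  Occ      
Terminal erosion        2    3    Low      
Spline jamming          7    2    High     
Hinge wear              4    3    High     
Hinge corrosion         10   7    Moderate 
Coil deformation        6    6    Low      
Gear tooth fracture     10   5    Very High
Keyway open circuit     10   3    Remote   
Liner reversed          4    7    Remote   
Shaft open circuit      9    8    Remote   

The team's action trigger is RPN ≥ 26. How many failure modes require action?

8

RPN = Severity × Occurrence × Detection:
  Terminal erosion: 3 × 4 × 2 = 24
  Spline jamming: 2 × 7 × 7 = 98
  Hinge wear: 3 × 7 × 4 = 84
  Hinge corrosion: 7 × 6 × 10 = 420
  Coil deformation: 6 × 4 × 6 = 144
  Gear tooth fracture: 5 × 9 × 10 = 450
  Keyway open circuit: 3 × 1 × 10 = 30
  Liner reversed: 7 × 1 × 4 = 28
  Shaft open circuit: 8 × 1 × 9 = 72
Modes with RPN ≥ 26: Spline jamming (98), Hinge wear (84), Hinge corrosion (420), Coil deformation (144), Gear tooth fracture (450), Keyway open circuit (30), Liner reversed (28), Shaft open circuit (72) → 8.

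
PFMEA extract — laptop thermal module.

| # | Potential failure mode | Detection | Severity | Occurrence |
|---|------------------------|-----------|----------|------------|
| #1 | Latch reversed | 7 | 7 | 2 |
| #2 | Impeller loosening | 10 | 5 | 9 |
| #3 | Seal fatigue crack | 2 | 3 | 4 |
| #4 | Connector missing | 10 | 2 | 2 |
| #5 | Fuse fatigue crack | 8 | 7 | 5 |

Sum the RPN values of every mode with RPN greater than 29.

RPN = Severity × Occurrence × Detection:
  #1: 7 × 2 × 7 = 98
  #2: 5 × 9 × 10 = 450
  #3: 3 × 4 × 2 = 24
  #4: 2 × 2 × 10 = 40
  #5: 7 × 5 × 8 = 280
RPN > 29: #1 (98), #2 (450), #4 (40), #5 (280).
Sum: 98 + 450 + 40 + 280 = 868.

868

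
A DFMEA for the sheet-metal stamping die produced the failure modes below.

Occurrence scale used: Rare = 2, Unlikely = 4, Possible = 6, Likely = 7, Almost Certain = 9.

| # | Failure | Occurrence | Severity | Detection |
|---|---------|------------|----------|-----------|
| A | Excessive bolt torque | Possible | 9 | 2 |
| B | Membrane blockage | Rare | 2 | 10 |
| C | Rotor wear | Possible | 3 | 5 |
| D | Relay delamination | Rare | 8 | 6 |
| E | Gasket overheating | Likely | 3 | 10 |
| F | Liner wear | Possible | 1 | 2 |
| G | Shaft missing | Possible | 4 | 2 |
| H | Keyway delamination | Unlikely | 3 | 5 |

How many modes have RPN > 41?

RPN = Severity × Occurrence × Detection:
  A: 9 × 6 × 2 = 108
  B: 2 × 2 × 10 = 40
  C: 3 × 6 × 5 = 90
  D: 8 × 2 × 6 = 96
  E: 3 × 7 × 10 = 210
  F: 1 × 6 × 2 = 12
  G: 4 × 6 × 2 = 48
  H: 3 × 4 × 5 = 60
Modes with RPN > 41: A (108), C (90), D (96), E (210), G (48), H (60) → 6.

6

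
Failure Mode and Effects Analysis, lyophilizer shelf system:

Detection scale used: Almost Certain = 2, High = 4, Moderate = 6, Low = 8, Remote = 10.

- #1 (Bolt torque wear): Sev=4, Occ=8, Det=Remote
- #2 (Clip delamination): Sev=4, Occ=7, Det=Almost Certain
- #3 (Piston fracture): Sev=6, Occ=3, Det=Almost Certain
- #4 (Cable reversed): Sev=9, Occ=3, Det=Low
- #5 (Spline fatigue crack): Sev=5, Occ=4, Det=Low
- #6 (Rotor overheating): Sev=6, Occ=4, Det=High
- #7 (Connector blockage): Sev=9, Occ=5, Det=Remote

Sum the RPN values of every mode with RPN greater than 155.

RPN = Severity × Occurrence × Detection:
  #1: 4 × 8 × 10 = 320
  #2: 4 × 7 × 2 = 56
  #3: 6 × 3 × 2 = 36
  #4: 9 × 3 × 8 = 216
  #5: 5 × 4 × 8 = 160
  #6: 6 × 4 × 4 = 96
  #7: 9 × 5 × 10 = 450
RPN > 155: #1 (320), #4 (216), #5 (160), #7 (450).
Sum: 320 + 216 + 160 + 450 = 1146.

1146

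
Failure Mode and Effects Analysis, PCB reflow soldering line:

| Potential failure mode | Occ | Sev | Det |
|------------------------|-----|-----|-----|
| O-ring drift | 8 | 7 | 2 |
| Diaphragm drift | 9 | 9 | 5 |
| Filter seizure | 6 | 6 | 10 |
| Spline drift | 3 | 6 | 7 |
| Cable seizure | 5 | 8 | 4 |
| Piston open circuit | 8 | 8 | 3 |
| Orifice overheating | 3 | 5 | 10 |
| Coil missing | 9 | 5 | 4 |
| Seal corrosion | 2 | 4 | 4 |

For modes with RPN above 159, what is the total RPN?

RPN = Severity × Occurrence × Detection:
  O-ring drift: 7 × 8 × 2 = 112
  Diaphragm drift: 9 × 9 × 5 = 405
  Filter seizure: 6 × 6 × 10 = 360
  Spline drift: 6 × 3 × 7 = 126
  Cable seizure: 8 × 5 × 4 = 160
  Piston open circuit: 8 × 8 × 3 = 192
  Orifice overheating: 5 × 3 × 10 = 150
  Coil missing: 5 × 9 × 4 = 180
  Seal corrosion: 4 × 2 × 4 = 32
RPN > 159: Diaphragm drift (405), Filter seizure (360), Cable seizure (160), Piston open circuit (192), Coil missing (180).
Sum: 405 + 360 + 160 + 192 + 180 = 1297.

1297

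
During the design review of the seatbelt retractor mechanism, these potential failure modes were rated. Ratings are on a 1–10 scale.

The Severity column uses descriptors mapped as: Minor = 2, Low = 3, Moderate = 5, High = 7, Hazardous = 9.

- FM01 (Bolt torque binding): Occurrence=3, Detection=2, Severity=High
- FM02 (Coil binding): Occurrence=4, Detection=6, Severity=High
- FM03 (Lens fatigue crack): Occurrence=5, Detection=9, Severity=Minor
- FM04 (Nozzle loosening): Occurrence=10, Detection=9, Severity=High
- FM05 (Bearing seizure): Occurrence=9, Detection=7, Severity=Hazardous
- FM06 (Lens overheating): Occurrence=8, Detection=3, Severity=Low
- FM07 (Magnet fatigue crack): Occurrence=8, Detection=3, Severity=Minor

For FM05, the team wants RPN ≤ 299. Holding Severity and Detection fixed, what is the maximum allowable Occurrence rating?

4

FM05: S=9, O=9, D=7 → current RPN = 567.
Fixed product = 63. Need 63 × O ≤ 299, so O ≤ 299/63 = 4.75.
Maximum integer Occurrence rating = 4 (gives RPN 252; O=5 would give 315 > 299).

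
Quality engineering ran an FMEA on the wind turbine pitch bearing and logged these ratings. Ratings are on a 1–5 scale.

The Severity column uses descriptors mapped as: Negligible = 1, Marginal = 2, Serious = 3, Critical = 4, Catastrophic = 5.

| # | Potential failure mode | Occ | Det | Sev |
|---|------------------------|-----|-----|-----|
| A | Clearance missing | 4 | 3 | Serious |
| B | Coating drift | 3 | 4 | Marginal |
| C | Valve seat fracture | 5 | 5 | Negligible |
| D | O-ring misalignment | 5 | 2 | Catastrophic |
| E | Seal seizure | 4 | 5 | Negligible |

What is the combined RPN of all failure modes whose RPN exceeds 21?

RPN = Severity × Occurrence × Detection:
  A: 3 × 4 × 3 = 36
  B: 2 × 3 × 4 = 24
  C: 1 × 5 × 5 = 25
  D: 5 × 5 × 2 = 50
  E: 1 × 4 × 5 = 20
RPN > 21: A (36), B (24), C (25), D (50).
Sum: 36 + 24 + 25 + 50 = 135.

135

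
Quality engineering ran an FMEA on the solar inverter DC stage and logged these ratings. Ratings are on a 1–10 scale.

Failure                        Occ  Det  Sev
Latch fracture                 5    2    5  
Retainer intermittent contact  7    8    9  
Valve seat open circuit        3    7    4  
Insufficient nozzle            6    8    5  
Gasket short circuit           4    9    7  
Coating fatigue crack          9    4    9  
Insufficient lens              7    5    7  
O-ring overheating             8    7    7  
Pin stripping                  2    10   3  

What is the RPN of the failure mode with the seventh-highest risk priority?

RPN = Severity × Occurrence × Detection:
  Latch fracture: 5 × 5 × 2 = 50
  Retainer intermittent contact: 9 × 7 × 8 = 504
  Valve seat open circuit: 4 × 3 × 7 = 84
  Insufficient nozzle: 5 × 6 × 8 = 240
  Gasket short circuit: 7 × 4 × 9 = 252
  Coating fatigue crack: 9 × 9 × 4 = 324
  Insufficient lens: 7 × 7 × 5 = 245
  O-ring overheating: 7 × 8 × 7 = 392
  Pin stripping: 3 × 2 × 10 = 60
Sorted descending: 504, 392, 324, 252, 245, 240, 84, 60, 50.
The seventh-highest RPN is 84 (Valve seat open circuit).

84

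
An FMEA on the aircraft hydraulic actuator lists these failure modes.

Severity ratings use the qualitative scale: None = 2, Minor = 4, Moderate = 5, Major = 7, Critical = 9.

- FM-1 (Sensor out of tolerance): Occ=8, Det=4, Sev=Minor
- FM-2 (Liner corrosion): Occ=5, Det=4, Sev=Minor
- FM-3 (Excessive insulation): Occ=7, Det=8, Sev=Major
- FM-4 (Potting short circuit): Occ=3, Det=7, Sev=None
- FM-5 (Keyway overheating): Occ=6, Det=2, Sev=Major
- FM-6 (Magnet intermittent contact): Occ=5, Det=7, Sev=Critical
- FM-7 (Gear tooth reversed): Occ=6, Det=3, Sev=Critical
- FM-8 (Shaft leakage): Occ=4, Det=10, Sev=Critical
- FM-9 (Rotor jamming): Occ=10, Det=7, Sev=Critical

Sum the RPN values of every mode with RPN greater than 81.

RPN = Severity × Occurrence × Detection:
  FM-1: 4 × 8 × 4 = 128
  FM-2: 4 × 5 × 4 = 80
  FM-3: 7 × 7 × 8 = 392
  FM-4: 2 × 3 × 7 = 42
  FM-5: 7 × 6 × 2 = 84
  FM-6: 9 × 5 × 7 = 315
  FM-7: 9 × 6 × 3 = 162
  FM-8: 9 × 4 × 10 = 360
  FM-9: 9 × 10 × 7 = 630
RPN > 81: FM-1 (128), FM-3 (392), FM-5 (84), FM-6 (315), FM-7 (162), FM-8 (360), FM-9 (630).
Sum: 128 + 392 + 84 + 315 + 162 + 360 + 630 = 2071.

2071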